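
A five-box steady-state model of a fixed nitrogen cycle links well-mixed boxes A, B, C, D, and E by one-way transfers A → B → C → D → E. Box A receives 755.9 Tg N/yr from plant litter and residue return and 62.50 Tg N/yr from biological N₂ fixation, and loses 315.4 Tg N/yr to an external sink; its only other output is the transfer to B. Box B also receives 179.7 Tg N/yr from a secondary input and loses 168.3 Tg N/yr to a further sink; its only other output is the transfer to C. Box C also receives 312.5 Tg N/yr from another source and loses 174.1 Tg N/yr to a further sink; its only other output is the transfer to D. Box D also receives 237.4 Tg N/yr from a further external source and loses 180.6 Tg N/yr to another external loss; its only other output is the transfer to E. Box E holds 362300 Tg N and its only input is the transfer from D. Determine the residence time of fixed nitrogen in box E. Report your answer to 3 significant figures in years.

511 yr

Box A: F(A→B) = (755.9 + 62.50) − 315.4 = 503.00 Tg N/yr.
Box B: F(B→C) = (503.00 + 179.7) − 168.3 = 514.40 Tg N/yr.
Box C: F(C→D) = (514.40 + 312.5) − 174.1 = 652.80 Tg N/yr.
Box D: F(D→E) = (652.80 + 237.4) − 180.6 = 709.60 Tg N/yr.
Box E throughput = its input = 709.60 Tg N/yr; τ = 362300 / 709.60 = 510.6 yr.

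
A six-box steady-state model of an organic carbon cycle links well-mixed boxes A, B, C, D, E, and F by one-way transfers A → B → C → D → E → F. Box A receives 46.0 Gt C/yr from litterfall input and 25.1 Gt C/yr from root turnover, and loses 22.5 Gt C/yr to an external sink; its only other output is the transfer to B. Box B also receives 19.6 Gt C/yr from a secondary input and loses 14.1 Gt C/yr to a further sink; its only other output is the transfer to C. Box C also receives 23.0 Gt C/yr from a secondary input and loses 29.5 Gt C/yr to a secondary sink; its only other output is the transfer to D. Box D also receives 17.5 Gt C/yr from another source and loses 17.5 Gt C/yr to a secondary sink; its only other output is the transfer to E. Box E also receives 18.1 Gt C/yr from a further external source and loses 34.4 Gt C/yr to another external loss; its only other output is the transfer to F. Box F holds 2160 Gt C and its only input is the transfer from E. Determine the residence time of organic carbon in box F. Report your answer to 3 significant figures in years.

Box A: F(A→B) = (46.0 + 25.1) − 22.5 = 48.600 Gt C/yr.
Box B: F(B→C) = (48.600 + 19.6) − 14.1 = 54.100 Gt C/yr.
Box C: F(C→D) = (54.100 + 23.0) − 29.5 = 47.600 Gt C/yr.
Box D: F(D→E) = (47.600 + 17.5) − 17.5 = 47.600 Gt C/yr.
Box E: F(E→F) = (47.600 + 18.1) − 34.4 = 31.300 Gt C/yr.
Box F throughput = its input = 31.300 Gt C/yr; τ = 2160 / 31.300 = 69.01 yr.

69.0 yr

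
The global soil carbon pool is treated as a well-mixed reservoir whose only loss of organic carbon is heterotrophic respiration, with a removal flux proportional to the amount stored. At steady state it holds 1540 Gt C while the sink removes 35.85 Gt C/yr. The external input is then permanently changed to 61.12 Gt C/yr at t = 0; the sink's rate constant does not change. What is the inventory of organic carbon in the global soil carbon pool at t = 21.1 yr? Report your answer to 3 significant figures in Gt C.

1960 Gt C

Residence time τ = M₀/F₀ = 42.96 yr. The eventual steady state is M_∞ = M₀·(F₁/F₀) = 1540 × 61.12/35.85 = 2625.5 Gt C.
The anomaly ΔM(t) = M(t) − M_∞ decays as ΔM₀·e^(−t/τ) with ΔM₀ = 1540 − 2625.5 = −1086 Gt C.
At t = 21.1 yr, e^(−t/τ) = e^(−0.4912) = 0.6119, so ΔM = −664.2 Gt C and M = 2625.5 − 664.2 = 1961.3 Gt C.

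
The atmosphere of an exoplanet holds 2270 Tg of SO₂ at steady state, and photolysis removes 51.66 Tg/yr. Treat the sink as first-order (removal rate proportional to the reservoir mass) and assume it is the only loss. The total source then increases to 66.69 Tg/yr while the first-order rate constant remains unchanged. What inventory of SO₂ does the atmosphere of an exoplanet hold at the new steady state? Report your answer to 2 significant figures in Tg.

Rate constant k = F/M = 51.66 / 2270 = 0.02276 yr⁻¹.
At the new steady state, source = k·M_new ⇒ M_new = 66.69 / 0.02276 = 2930 Tg.
(Equivalently M_new = M × F_new/F_old = 2270 × 66.69/51.66.)

2900 Tg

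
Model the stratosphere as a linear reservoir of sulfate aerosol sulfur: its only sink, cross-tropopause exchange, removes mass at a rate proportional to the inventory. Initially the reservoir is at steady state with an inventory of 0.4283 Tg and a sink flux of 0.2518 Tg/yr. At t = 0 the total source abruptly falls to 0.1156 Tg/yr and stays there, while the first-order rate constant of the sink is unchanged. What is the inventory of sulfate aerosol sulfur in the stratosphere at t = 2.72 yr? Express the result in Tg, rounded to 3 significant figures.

τ = M₀/F₀ = 0.4283/0.2518 = 1.701 yr; rate constant k = 1/τ.
New steady state M_∞ = F₁/k = F₁·τ = 0.1156 × 1.701 = 0.19663 Tg.
M(t) = M_∞ + (M₀ − M_∞)·e^(−t/τ); t/τ = 2.72/1.701 = 1.599, so e^(−t/τ) = 0.2021.
M(t) = 0.19663 + 0.2317 × 0.2021 = 0.24345 Tg.

0.243 Tg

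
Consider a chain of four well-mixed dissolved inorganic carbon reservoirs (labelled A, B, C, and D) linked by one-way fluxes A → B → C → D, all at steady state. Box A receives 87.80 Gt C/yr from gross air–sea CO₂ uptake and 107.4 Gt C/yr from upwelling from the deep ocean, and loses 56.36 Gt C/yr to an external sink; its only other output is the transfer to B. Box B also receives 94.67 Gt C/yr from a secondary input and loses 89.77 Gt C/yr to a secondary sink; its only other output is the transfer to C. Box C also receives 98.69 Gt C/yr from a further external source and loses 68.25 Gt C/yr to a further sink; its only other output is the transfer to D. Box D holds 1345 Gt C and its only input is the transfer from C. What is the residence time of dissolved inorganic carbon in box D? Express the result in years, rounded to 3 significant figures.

7.72 yr

Box A: F(A→B) = (87.80 + 107.4) − 56.36 = 138.84 Gt C/yr.
Box B: F(B→C) = (138.84 + 94.67) − 89.77 = 143.74 Gt C/yr.
Box C: F(C→D) = (143.74 + 98.69) − 68.25 = 174.18 Gt C/yr.
Box D throughput = its input = 174.18 Gt C/yr; τ = 1345 / 174.18 = 7.722 yr.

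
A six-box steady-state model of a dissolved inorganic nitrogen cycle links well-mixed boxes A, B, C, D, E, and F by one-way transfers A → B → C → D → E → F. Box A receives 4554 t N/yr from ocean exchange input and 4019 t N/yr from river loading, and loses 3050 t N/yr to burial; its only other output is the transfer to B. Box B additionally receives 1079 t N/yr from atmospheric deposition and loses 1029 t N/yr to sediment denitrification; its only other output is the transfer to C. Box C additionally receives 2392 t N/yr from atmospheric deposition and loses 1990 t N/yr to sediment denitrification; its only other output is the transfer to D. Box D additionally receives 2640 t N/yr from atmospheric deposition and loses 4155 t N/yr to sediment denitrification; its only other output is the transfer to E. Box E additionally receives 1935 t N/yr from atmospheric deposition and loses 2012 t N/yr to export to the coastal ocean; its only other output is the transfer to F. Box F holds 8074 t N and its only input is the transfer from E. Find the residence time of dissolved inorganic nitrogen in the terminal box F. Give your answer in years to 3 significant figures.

1.84 yr

Box A: F(A→B) = (4554 + 4019) − 3050 = 5523.0 t N/yr.
Box B: F(B→C) = (5523.0 + 1079) − 1029 = 5573.0 t N/yr.
Box C: F(C→D) = (5573.0 + 2392) − 1990 = 5975.0 t N/yr.
Box D: F(D→E) = (5975.0 + 2640) − 4155 = 4460.0 t N/yr.
Box E: F(E→F) = (4460.0 + 1935) − 2012 = 4383.0 t N/yr.
Box F throughput = its input = 4383.0 t N/yr; τ = 8074 / 4383.0 = 1.842 yr.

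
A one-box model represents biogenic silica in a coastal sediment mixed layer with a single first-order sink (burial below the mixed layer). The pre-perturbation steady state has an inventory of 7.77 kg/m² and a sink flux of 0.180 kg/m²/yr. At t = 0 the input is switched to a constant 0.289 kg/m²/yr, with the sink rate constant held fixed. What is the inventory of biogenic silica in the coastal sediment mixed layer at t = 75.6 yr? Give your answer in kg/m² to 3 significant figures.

11.7 kg/m²

The sink rate constant is k = F₀/M₀ = 0.180/7.77 = 0.02317 yr⁻¹.
Solving dM/dt = F₁ − kM with M(0) = M₀ gives M(t) = F₁/k + (M₀ − F₁/k)·e^(−kt).
F₁/k = 0.289/0.02317 = 12.475 kg/m²; kt = 0.02317 × 75.6 = 1.751, e^(−kt) = 0.1735.
M(75.6) = 12.475 + (7.77 − 12.475) × 0.1735 = 12.475 − 0.8165 = 11.659 kg/m².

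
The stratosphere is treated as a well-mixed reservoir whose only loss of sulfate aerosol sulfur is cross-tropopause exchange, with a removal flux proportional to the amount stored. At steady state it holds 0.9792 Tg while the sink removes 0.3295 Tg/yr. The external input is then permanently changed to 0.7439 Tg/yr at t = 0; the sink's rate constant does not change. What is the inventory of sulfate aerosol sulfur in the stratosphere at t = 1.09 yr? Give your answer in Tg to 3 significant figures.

1.36 Tg

The sink rate constant is k = F₀/M₀ = 0.3295/0.9792 = 0.3365 yr⁻¹.
Solving dM/dt = F₁ − kM with M(0) = M₀ gives M(t) = F₁/k + (M₀ − F₁/k)·e^(−kt).
F₁/k = 0.7439/0.3365 = 2.2107 Tg; kt = 0.3365 × 1.09 = 0.3668, e^(−kt) = 0.6930.
M(1.09) = 2.2107 + (0.9792 − 2.2107) × 0.6930 = 2.2107 − 0.8534 = 1.3573 Tg.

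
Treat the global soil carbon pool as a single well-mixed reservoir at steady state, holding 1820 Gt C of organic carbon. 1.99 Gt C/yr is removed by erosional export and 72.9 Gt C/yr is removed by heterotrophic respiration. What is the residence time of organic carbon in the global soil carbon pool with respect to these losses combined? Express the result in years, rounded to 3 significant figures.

24.3 yr

Total removal = 1.990 + 72.90 = 74.890 Gt C/yr.
τ = M / ΣF_out = 1820 / 74.890 = 24.30 yr.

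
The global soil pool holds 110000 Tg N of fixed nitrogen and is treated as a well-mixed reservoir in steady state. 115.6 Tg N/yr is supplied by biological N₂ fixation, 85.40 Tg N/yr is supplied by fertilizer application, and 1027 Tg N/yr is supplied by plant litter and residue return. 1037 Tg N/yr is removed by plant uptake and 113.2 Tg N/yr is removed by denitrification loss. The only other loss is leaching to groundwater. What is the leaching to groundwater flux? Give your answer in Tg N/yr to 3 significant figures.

At steady state ΣF_in = ΣF_out.
ΣF_in = 115.6 + 85.40 + 1027 = 1228.0 Tg N/yr.
Leaching to groundwater flux = ΣF_in − (1037 + 113.2) = 1228.0 − 1150 = 77.80 Tg N/yr.

77.8 Tg N/yr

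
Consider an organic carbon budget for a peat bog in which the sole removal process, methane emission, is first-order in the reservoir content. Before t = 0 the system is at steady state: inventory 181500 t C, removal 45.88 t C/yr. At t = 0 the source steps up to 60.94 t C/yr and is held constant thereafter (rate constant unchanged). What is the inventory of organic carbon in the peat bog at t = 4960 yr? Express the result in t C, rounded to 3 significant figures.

The sink rate constant is k = F₀/M₀ = 45.88/181500 = 0.0002528 yr⁻¹.
Solving dM/dt = F₁ − kM with M(0) = M₀ gives M(t) = F₁/k + (M₀ − F₁/k)·e^(−kt).
F₁/k = 60.94/0.0002528 = 241080 t C; kt = 0.0002528 × 4960 = 1.254, e^(−kt) = 0.2854.
M(4960) = 241080 + (181500 − 241080) × 0.2854 = 241080 − 17000 = 224070 t C.

224000 t C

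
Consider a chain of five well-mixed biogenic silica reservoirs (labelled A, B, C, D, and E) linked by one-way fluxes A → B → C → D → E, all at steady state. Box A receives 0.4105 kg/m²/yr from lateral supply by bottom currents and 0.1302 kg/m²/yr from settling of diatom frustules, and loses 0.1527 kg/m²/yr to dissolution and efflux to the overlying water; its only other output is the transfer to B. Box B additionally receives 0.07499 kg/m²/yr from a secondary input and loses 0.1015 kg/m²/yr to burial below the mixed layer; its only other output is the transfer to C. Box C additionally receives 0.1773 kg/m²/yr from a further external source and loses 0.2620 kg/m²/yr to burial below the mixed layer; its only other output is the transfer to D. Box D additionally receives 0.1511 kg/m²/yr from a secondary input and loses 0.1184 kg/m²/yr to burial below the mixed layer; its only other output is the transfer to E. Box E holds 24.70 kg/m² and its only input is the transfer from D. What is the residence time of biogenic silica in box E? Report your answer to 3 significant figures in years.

Box A: F(A→B) = (0.4105 + 0.1302) − 0.1527 = 0.38800 kg/m²/yr.
Box B: F(B→C) = (0.38800 + 0.07499) − 0.1015 = 0.36149 kg/m²/yr.
Box C: F(C→D) = (0.36149 + 0.1773) − 0.2620 = 0.27679 kg/m²/yr.
Box D: F(D→E) = (0.27679 + 0.1511) − 0.1184 = 0.30949 kg/m²/yr.
Box E throughput = its input = 0.30949 kg/m²/yr; τ = 24.70 / 0.30949 = 79.81 yr.

79.8 yr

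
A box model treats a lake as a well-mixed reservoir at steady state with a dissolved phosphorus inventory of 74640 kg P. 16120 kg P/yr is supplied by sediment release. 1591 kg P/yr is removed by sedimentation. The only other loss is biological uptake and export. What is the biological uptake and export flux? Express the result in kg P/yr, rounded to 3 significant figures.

At steady state ΣF_in = ΣF_out.
ΣF_in = 16120 kg P/yr.
Biological uptake and export flux = ΣF_in − (1591) = 16120 − 1591 = 14530 kg P/yr.

14500 kg P/yr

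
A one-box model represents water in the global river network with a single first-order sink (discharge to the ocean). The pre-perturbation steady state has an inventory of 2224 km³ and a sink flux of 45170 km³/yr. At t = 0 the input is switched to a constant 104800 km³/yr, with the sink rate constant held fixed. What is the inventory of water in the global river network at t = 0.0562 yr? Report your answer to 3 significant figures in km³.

4220 km³

Residence time τ = M₀/F₀ = 0.04924 yr. The eventual steady state is M_∞ = M₀·(F₁/F₀) = 2224 × 104800/45170 = 5160.0 km³.
The anomaly ΔM(t) = M(t) − M_∞ decays as ΔM₀·e^(−t/τ) with ΔM₀ = 2224 − 5160.0 = −2936 km³.
At t = 0.0562 yr, e^(−t/τ) = e^(−1.141) = 0.3194, so ΔM = −937.6 km³ and M = 5160.0 − 937.6 = 4222.3 km³.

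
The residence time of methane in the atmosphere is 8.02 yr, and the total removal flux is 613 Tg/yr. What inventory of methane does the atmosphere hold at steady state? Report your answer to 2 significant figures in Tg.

τ = M/F ⇒ M = τ × F = 8.02 × 613 = 4916 Tg.

4900 Tg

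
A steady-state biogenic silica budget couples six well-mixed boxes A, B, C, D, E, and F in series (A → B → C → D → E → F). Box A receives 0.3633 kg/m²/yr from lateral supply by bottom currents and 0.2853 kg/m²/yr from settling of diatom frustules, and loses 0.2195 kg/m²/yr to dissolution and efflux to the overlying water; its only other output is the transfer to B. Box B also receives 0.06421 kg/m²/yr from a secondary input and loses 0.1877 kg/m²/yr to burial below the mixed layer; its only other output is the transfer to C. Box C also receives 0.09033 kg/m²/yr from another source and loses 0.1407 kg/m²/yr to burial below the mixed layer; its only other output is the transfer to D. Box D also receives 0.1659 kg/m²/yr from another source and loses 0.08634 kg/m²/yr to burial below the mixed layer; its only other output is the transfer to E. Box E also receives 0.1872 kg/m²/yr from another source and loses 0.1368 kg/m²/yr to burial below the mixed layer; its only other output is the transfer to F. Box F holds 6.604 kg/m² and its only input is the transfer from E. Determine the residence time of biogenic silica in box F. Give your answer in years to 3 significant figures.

Box A: F(A→B) = (0.3633 + 0.2853) − 0.2195 = 0.42910 kg/m²/yr.
Box B: F(B→C) = (0.42910 + 0.06421) − 0.1877 = 0.30561 kg/m²/yr.
Box C: F(C→D) = (0.30561 + 0.09033) − 0.1407 = 0.25524 kg/m²/yr.
Box D: F(D→E) = (0.25524 + 0.1659) − 0.08634 = 0.33480 kg/m²/yr.
Box E: F(E→F) = (0.33480 + 0.1872) − 0.1368 = 0.38520 kg/m²/yr.
Box F throughput = its input = 0.38520 kg/m²/yr; τ = 6.604 / 0.38520 = 17.14 yr.

17.1 yr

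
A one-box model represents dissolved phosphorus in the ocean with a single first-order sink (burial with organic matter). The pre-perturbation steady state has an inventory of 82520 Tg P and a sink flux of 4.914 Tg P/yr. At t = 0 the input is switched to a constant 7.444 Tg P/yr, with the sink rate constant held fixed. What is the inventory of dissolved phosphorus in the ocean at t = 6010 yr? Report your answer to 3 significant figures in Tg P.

95300 Tg P

τ = M₀/F₀ = 82520/4.914 = 16790 yr; rate constant k = 1/τ.
New steady state M_∞ = F₁/k = F₁·τ = 7.444 × 16790 = 125010 Tg P.
M(t) = M_∞ + (M₀ − M_∞)·e^(−t/τ); t/τ = 6010/16790 = 0.3579, so e^(−t/τ) = 0.6991.
M(t) = 125010 − 42490 × 0.6991 = 95302 Tg P.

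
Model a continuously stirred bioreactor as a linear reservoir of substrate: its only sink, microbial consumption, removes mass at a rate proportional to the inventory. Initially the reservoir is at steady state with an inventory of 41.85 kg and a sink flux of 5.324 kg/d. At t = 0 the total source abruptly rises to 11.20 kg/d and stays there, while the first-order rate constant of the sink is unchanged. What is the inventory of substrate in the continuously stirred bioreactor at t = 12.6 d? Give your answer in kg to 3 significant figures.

The sink rate constant is k = F₀/M₀ = 5.324/41.85 = 0.1272 d⁻¹.
Solving dM/dt = F₁ − kM with M(0) = M₀ gives M(t) = F₁/k + (M₀ − F₁/k)·e^(−kt).
F₁/k = 11.20/0.1272 = 88.039 kg; kt = 0.1272 × 12.6 = 1.603, e^(−kt) = 0.2013.
M(12.6) = 88.039 + (41.85 − 88.039) × 0.2013 = 88.039 − 9.298 = 78.741 kg.

78.7 kg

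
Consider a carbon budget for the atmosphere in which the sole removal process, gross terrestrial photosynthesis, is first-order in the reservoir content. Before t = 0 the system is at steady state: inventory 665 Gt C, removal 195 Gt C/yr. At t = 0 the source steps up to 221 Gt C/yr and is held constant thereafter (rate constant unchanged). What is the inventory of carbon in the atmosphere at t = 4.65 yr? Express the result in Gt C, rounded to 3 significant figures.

731 Gt C

τ = M₀/F₀ = 665/195 = 3.410 yr; rate constant k = 1/τ.
New steady state M_∞ = F₁/k = F₁·τ = 221 × 3.410 = 753.67 Gt C.
M(t) = M_∞ + (M₀ − M_∞)·e^(−t/τ); t/τ = 4.65/3.410 = 1.364, so e^(−t/τ) = 0.2558.
M(t) = 753.67 − 88.67 × 0.2558 = 730.99 Gt C.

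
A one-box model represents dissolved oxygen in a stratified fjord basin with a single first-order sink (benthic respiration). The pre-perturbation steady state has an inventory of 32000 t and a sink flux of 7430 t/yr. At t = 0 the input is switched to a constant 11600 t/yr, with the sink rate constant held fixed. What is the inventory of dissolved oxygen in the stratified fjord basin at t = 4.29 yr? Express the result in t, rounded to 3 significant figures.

43300 t

τ = M₀/F₀ = 32000/7430 = 4.307 yr; rate constant k = 1/τ.
New steady state M_∞ = F₁/k = F₁·τ = 11600 × 4.307 = 49960 t.
M(t) = M_∞ + (M₀ − M_∞)·e^(−t/τ); t/τ = 4.29/4.307 = 0.9961, so e^(−t/τ) = 0.3693.
M(t) = 49960 − 17960 × 0.3693 = 43327 t.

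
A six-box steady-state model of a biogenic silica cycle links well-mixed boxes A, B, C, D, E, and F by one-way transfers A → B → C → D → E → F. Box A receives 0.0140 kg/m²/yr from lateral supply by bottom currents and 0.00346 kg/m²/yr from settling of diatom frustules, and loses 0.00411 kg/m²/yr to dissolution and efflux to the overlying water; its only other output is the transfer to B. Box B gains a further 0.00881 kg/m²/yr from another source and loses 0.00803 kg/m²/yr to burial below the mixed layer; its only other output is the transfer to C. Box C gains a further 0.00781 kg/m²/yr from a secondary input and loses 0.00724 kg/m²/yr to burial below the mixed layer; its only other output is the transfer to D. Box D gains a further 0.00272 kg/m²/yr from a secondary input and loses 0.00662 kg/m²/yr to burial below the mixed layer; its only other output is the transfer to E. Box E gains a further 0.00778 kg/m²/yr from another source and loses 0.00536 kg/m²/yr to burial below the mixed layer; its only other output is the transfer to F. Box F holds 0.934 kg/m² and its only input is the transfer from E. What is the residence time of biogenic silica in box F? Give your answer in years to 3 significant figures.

70.7 yr

Box A: F(A→B) = (0.0140 + 0.00346) − 0.00411 = 0.013350 kg/m²/yr.
Box B: F(B→C) = (0.013350 + 0.00881) − 0.00803 = 0.014130 kg/m²/yr.
Box C: F(C→D) = (0.014130 + 0.00781) − 0.00724 = 0.014700 kg/m²/yr.
Box D: F(D→E) = (0.014700 + 0.00272) − 0.00662 = 0.010800 kg/m²/yr.
Box E: F(E→F) = (0.010800 + 0.00778) − 0.00536 = 0.013220 kg/m²/yr.
Box F throughput = its input = 0.013220 kg/m²/yr; τ = 0.934 / 0.013220 = 70.65 yr.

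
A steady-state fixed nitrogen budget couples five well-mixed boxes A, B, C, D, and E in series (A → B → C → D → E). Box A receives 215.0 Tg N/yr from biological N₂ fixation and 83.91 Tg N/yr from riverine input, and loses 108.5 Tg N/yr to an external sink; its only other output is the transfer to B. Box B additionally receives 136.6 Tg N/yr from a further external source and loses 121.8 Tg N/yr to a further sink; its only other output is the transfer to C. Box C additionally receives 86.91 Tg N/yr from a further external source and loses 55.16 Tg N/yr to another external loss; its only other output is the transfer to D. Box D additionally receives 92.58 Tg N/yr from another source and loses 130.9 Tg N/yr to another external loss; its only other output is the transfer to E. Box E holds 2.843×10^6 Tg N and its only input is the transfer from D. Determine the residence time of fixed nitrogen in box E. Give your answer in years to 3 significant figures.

Box A: F(A→B) = (215.0 + 83.91) − 108.5 = 190.41 Tg N/yr.
Box B: F(B→C) = (190.41 + 136.6) − 121.8 = 205.21 Tg N/yr.
Box C: F(C→D) = (205.21 + 86.91) − 55.16 = 236.96 Tg N/yr.
Box D: F(D→E) = (236.96 + 92.58) − 130.9 = 198.64 Tg N/yr.
Box E throughput = its input = 198.64 Tg N/yr; τ = 2.843×10^6 / 198.64 = 14310 yr.

14300 yr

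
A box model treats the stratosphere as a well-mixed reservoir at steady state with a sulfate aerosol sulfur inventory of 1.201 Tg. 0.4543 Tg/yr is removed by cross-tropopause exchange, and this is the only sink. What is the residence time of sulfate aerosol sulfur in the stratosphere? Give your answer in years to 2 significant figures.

2.6 yr

τ = M / F = 1.201 / 0.4543 = 2.644 yr.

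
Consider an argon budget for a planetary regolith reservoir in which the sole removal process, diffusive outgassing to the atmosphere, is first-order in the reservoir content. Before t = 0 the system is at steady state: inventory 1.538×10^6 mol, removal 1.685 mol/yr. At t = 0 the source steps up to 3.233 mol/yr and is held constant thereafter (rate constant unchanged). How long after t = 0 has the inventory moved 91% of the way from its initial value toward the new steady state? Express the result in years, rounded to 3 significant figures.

2.20×10^6 yr

τ = M₀/F₀ = 1.538×10^6/1.685 = 912800 yr.
The remaining gap fraction is e^(−t/τ); 91% covered ⇒ e^(−t/τ) = 0.0900.
t = −τ ln(0.0900) = 912800 × 2.408 = 2.198×10^6 yr.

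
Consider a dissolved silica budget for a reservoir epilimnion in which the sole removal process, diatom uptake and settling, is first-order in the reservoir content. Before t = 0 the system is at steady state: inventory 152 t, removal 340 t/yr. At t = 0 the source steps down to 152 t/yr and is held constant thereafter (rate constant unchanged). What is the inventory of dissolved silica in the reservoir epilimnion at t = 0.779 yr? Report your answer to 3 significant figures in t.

Residence time τ = M₀/F₀ = 0.4471 yr. The eventual steady state is M_∞ = M₀·(F₁/F₀) = 152 × 152/340 = 67.953 t.
The anomaly ΔM(t) = M(t) − M_∞ decays as ΔM₀·e^(−t/τ) with ΔM₀ = 152 − 67.953 = 84.05 t.
At t = 0.779 yr, e^(−t/τ) = e^(−1.742) = 0.1751, so ΔM = 14.72 t and M = 67.953 + 14.72 = 82.668 t.

82.7 t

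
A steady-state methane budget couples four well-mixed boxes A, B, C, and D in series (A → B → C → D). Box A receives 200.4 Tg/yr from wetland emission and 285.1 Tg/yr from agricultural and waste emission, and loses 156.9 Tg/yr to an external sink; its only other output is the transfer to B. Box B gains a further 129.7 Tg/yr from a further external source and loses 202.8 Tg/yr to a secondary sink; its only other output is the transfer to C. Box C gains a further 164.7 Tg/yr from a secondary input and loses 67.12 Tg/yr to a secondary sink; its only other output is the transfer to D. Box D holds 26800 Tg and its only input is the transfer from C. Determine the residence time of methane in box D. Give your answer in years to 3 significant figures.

75.9 yr

Box A: F(A→B) = (200.4 + 285.1) − 156.9 = 328.60 Tg/yr.
Box B: F(B→C) = (328.60 + 129.7) − 202.8 = 255.50 Tg/yr.
Box C: F(C→D) = (255.50 + 164.7) − 67.12 = 353.08 Tg/yr.
Box D throughput = its input = 353.08 Tg/yr; τ = 26800 / 353.08 = 75.90 yr.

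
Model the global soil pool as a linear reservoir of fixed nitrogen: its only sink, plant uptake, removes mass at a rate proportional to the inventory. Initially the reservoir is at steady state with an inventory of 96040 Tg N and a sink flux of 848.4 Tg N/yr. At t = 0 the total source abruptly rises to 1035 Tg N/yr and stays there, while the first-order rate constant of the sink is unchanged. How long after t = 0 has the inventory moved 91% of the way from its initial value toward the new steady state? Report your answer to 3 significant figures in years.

τ = M₀/F₀ = 96040/848.4 = 113.2 yr.
The remaining gap fraction is e^(−t/τ); 91% covered ⇒ e^(−t/τ) = 0.0900.
t = −τ ln(0.0900) = 113.2 × 2.408 = 272.6 yr.

273 yr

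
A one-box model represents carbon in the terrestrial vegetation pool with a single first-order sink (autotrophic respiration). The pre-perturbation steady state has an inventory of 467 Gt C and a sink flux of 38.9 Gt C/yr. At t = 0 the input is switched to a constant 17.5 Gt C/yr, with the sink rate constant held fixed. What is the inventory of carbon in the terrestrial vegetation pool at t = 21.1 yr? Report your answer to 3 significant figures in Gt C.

254 Gt C

τ = M₀/F₀ = 467/38.9 = 12.01 yr; rate constant k = 1/τ.
New steady state M_∞ = F₁/k = F₁·τ = 17.5 × 12.01 = 210.09 Gt C.
M(t) = M_∞ + (M₀ − M_∞)·e^(−t/τ); t/τ = 21.1/12.01 = 1.758, so e^(−t/τ) = 0.1725.
M(t) = 210.09 + 256.9 × 0.1725 = 254.40 Gt C.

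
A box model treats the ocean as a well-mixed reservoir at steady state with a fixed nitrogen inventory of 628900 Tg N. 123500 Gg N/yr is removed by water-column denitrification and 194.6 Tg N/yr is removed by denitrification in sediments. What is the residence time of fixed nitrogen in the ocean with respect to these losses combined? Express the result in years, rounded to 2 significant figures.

Convert the water-column denitrification flux: 123500 Gg N/yr = 123.5 Tg N/yr.
Total removal = 123.5 + 194.6 = 318.10 Tg N/yr.
τ = M / ΣF_out = 628900 / 318.10 = 1977 yr.

2000 yr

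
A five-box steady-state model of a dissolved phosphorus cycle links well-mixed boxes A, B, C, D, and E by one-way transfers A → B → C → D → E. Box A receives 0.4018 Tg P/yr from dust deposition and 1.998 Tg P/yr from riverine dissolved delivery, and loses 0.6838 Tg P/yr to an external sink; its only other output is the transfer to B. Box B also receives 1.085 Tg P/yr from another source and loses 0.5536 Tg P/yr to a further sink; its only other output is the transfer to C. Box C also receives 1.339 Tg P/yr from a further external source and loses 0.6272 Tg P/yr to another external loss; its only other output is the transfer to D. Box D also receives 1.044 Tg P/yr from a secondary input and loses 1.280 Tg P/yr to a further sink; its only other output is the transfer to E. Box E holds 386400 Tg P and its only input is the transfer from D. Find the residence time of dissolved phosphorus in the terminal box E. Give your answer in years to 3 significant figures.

142000 yr

Box A: F(A→B) = (0.4018 + 1.998) − 0.6838 = 1.7160 Tg P/yr.
Box B: F(B→C) = (1.7160 + 1.085) − 0.5536 = 2.2474 Tg P/yr.
Box C: F(C→D) = (2.2474 + 1.339) − 0.6272 = 2.9592 Tg P/yr.
Box D: F(D→E) = (2.9592 + 1.044) − 1.280 = 2.7232 Tg P/yr.
Box E throughput = its input = 2.7232 Tg P/yr; τ = 386400 / 2.7232 = 141900 yr.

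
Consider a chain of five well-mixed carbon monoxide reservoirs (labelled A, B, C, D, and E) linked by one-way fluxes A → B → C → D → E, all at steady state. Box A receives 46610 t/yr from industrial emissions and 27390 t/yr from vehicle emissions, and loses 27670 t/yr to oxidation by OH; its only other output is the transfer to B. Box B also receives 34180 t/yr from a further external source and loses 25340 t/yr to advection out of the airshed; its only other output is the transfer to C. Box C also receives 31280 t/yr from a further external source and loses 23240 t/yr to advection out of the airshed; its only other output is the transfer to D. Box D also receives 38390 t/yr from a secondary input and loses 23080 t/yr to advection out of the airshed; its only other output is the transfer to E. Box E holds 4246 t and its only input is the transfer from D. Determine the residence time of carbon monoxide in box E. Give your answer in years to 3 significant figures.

0.0541 yr

Box A: F(A→B) = (46610 + 27390) − 27670 = 46330 t/yr.
Box B: F(B→C) = (46330 + 34180) − 25340 = 55170 t/yr.
Box C: F(C→D) = (55170 + 31280) − 23240 = 63210 t/yr.
Box D: F(D→E) = (63210 + 38390) − 23080 = 78520 t/yr.
Box E throughput = its input = 78520 t/yr; τ = 4246 / 78520 = 0.05408 yr.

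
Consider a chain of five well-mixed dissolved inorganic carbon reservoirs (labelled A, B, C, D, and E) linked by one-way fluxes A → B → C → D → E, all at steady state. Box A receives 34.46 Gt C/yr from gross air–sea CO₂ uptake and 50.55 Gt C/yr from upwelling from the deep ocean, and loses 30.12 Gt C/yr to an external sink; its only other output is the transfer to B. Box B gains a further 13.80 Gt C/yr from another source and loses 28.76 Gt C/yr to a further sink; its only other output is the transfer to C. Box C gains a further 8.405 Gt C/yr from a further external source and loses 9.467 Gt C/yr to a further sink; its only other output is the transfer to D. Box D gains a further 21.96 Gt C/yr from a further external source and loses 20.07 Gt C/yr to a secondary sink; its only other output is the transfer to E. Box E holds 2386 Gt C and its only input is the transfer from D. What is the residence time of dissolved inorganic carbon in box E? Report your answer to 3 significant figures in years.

58.5 yr

Box A: F(A→B) = (34.46 + 50.55) − 30.12 = 54.890 Gt C/yr.
Box B: F(B→C) = (54.890 + 13.80) − 28.76 = 39.930 Gt C/yr.
Box C: F(C→D) = (39.930 + 8.405) − 9.467 = 38.868 Gt C/yr.
Box D: F(D→E) = (38.868 + 21.96) − 20.07 = 40.758 Gt C/yr.
Box E throughput = its input = 40.758 Gt C/yr; τ = 2386 / 40.758 = 58.54 yr.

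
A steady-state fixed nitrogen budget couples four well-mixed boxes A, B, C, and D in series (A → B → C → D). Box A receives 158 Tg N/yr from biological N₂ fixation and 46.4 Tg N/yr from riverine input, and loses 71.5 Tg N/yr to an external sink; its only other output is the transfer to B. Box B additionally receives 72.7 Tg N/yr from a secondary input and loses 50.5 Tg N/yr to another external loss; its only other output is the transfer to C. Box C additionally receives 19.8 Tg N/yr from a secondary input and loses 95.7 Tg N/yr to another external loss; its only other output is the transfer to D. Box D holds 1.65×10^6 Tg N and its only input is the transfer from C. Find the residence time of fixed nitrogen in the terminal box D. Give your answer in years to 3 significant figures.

Box A: F(A→B) = (158 + 46.4) − 71.5 = 132.90 Tg N/yr.
Box B: F(B→C) = (132.90 + 72.7) − 50.5 = 155.10 Tg N/yr.
Box C: F(C→D) = (155.10 + 19.8) − 95.7 = 79.200 Tg N/yr.
Box D throughput = its input = 79.200 Tg N/yr; τ = 1.65×10^6 / 79.200 = 20830 yr.

20800 yr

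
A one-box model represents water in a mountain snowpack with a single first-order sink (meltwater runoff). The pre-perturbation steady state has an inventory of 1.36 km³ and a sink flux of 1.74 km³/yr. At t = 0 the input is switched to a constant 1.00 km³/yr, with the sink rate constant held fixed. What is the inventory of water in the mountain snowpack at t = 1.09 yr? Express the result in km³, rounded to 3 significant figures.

Residence time τ = M₀/F₀ = 0.7816 yr. The eventual steady state is M_∞ = M₀·(F₁/F₀) = 1.36 × 1.00/1.74 = 0.78161 km³.
The anomaly ΔM(t) = M(t) − M_∞ decays as ΔM₀·e^(−t/τ) with ΔM₀ = 1.36 − 0.78161 = 0.5784 km³.
At t = 1.09 yr, e^(−t/τ) = e^(−1.395) = 0.2479, so ΔM = 0.1434 km³ and M = 0.78161 + 0.1434 = 0.92502 km³.

0.925 km³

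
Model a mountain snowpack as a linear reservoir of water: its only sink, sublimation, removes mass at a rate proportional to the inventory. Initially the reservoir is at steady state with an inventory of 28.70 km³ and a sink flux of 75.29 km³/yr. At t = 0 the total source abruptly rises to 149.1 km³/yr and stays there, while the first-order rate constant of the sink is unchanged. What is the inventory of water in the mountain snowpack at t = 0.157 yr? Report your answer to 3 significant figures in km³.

38.2 km³

The sink rate constant is k = F₀/M₀ = 75.29/28.70 = 2.623 yr⁻¹.
Solving dM/dt = F₁ − kM with M(0) = M₀ gives M(t) = F₁/k + (M₀ − F₁/k)·e^(−kt).
F₁/k = 149.1/2.623 = 56.836 km³; kt = 2.623 × 0.157 = 0.4119, e^(−kt) = 0.6624.
M(0.157) = 56.836 + (28.70 − 56.836) × 0.6624 = 56.836 − 18.64 = 38.198 km³.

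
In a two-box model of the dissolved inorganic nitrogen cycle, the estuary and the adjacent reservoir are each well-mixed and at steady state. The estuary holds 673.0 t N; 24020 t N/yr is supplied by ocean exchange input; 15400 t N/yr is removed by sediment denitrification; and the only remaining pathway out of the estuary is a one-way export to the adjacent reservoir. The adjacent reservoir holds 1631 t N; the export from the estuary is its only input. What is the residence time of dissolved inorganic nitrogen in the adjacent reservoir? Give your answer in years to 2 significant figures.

Balance the estuary: ΣF_in = 24020 t N/yr.
Export to the adjacent reservoir = ΣF_in − (15400) = 8620.0 t N/yr.
At steady state the output of the adjacent reservoir equals its input, 8620.0 t N/yr.
τ = M / F = 1631 / 8620.0 = 0.1892 yr.

0.19 yr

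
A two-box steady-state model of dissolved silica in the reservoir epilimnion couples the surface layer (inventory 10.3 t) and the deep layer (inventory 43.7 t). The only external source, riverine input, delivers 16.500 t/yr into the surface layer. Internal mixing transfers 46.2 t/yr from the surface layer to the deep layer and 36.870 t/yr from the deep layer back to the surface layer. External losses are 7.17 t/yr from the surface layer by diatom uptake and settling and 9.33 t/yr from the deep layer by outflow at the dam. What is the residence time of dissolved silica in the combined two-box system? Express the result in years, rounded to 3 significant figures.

Residence time in the combined system uses the total inventory and the total *external* removal — internal exchanges between the two boxes cancel.
M_total = 10.3 + 43.7 = 54.000 t.
ΣF_external_out = 7.17 + 9.33 = 16.500 t/yr.
τ = M_total / ΣF_ext = 54.000 / 16.500 = 3.273 yr.

3.27 yr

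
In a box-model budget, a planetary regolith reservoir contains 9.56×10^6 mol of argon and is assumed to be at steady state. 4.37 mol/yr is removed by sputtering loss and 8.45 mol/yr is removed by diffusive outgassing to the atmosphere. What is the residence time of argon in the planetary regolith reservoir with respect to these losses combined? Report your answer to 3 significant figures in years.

746000 yr

Total removal = 4.370 + 8.450 = 12.820 mol/yr.
τ = M / ΣF_out = 9.56×10^6 / 12.820 = 745700 yr.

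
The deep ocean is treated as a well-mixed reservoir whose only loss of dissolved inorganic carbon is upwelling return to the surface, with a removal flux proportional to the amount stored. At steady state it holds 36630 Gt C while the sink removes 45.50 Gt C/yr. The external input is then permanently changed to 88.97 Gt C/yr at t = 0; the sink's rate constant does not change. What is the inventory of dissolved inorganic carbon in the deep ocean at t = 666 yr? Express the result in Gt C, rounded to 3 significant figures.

56300 Gt C

Residence time τ = M₀/F₀ = 805.1 yr. The eventual steady state is M_∞ = M₀·(F₁/F₀) = 36630 × 88.97/45.50 = 71626 Gt C.
The anomaly ΔM(t) = M(t) − M_∞ decays as ΔM₀·e^(−t/τ) with ΔM₀ = 36630 − 71626 = −35000 Gt C.
At t = 666 yr, e^(−t/τ) = e^(−0.8273) = 0.4372, so ΔM = −15300 Gt C and M = 71626 − 15300 = 56324 Gt C.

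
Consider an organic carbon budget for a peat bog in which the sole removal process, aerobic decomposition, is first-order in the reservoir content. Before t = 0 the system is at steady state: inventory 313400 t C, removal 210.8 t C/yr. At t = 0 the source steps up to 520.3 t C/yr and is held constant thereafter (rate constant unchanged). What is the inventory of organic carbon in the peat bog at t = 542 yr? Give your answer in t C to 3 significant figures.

The sink rate constant is k = F₀/M₀ = 210.8/313400 = 0.0006726 yr⁻¹.
Solving dM/dt = F₁ − kM with M(0) = M₀ gives M(t) = F₁/k + (M₀ − F₁/k)·e^(−kt).
F₁/k = 520.3/0.0006726 = 773540 t C; kt = 0.0006726 × 542 = 0.3646, e^(−kt) = 0.6945.
M(542) = 773540 + (313400 − 773540) × 0.6945 = 773540 − 319600 = 453970 t C.

454000 t C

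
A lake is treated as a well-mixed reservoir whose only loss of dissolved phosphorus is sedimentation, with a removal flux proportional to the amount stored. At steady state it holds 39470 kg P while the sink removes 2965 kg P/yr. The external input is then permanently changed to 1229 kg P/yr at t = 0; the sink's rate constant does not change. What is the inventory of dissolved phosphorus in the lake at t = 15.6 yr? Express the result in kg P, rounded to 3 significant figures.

Residence time τ = M₀/F₀ = 13.31 yr. The eventual steady state is M_∞ = M₀·(F₁/F₀) = 39470 × 1229/2965 = 16360 kg P.
The anomaly ΔM(t) = M(t) − M_∞ decays as ΔM₀·e^(−t/τ) with ΔM₀ = 39470 − 16360 = 23110 kg P.
At t = 15.6 yr, e^(−t/τ) = e^(−1.172) = 0.3098, so ΔM = 7159 kg P and M = 16360 + 7159 = 23519 kg P.

23500 kg P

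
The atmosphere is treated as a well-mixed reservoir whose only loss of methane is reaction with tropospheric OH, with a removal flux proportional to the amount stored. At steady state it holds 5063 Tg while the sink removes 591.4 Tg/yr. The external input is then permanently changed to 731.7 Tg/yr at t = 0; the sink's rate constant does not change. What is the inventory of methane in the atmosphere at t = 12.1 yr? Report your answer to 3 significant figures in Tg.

τ = M₀/F₀ = 5063/591.4 = 8.561 yr; rate constant k = 1/τ.
New steady state M_∞ = F₁/k = F₁·τ = 731.7 × 8.561 = 6264.1 Tg.
M(t) = M_∞ + (M₀ − M_∞)·e^(−t/τ); t/τ = 12.1/8.561 = 1.413, so e^(−t/τ) = 0.2433.
M(t) = 6264.1 − 1201 × 0.2433 = 5971.9 Tg.

5970 Tg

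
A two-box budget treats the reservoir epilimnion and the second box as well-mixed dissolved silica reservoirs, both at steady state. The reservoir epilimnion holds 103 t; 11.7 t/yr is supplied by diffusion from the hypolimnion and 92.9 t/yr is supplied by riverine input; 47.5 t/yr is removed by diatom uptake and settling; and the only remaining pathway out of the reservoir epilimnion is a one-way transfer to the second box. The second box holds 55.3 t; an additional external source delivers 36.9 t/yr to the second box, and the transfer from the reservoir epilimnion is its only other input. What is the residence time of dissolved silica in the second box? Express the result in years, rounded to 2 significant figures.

Balance the reservoir epilimnion: ΣF_in = 11.7 + 92.9 = 104.60 t/yr.
Transfer to the second box = ΣF_in − (47.5) = 57.100 t/yr.
Total input to the second box = 57.100 + 36.9 = 94.000 t/yr; at steady state this equals its total output.
τ = M / F = 55.3 / 94.000 = 0.5883 yr.

0.59 yr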